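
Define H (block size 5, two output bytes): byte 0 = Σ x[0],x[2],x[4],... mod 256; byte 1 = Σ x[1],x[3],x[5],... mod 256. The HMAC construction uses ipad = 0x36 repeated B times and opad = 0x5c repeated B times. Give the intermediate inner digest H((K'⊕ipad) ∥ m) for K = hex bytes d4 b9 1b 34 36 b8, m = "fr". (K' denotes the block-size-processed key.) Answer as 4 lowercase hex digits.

f12f

Key hex bytes d4 b9 1b 34 36 b8 is 6 bytes > B = 5, so hash it first: H(key) = 25 a5, then zero-pad to 5 bytes: K' = 25 a5 00 00 00.
K' ⊕ ipad = 13 93 36 36 36.
Inner input = 13 93 36 36 36 ∥ 66 72.
Inner hash: even-index sum = 241 mod 256 = 241; odd-index sum = 303 mod 256 = 47 → f1 2f.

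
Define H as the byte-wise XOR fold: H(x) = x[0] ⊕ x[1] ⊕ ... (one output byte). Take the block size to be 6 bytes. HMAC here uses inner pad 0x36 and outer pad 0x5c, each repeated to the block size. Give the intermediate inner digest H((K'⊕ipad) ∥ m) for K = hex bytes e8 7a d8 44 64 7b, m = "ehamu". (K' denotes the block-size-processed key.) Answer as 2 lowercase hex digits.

65

Key hex bytes e8 7a d8 44 64 7b is exactly B = 6 bytes: K' = e8 7a d8 44 64 7b.
K' ⊕ ipad = de 4c ee 72 52 4d.
Inner input = de 4c ee 72 52 4d ∥ 65 68 61 6d 75.
Inner hash: XOR de⊕4c⊕ee⊕72⊕52⊕4d⊕65⊕68⊕61⊕6d⊕75 = 65.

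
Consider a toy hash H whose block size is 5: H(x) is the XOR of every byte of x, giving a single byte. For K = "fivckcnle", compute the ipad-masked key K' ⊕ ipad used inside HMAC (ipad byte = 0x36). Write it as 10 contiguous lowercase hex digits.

Key "fivckcnle" = 66 69 76 63 6b 63 6e 6c 65 is 9 bytes > B = 5, so hash it first: H(key) = 75, then zero-pad to 5 bytes: K' = 75 00 00 00 00.
XOR each byte with 0x36: 75⊕36=43, 00⊕36=36, 00⊕36=36, 00⊕36=36, 00⊕36=36.

4336363636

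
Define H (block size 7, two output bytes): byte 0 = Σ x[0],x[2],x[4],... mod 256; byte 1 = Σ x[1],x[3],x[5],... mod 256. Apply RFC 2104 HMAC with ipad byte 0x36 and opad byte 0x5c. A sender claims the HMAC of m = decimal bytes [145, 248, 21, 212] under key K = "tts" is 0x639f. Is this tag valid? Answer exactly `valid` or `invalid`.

valid

Key "tts" = 74 74 73 is 3 bytes ≤ B = 7; zero-pad to 7 bytes: K' = 74 74 73 00 00 00 00.
K' ⊕ ipad = 42 42 45 36 36 36 36; K' ⊕ opad = 28 28 2f 5c 5c 5c 5c.
Inner hash: even-index sum = 703 mod 256 = 191; odd-index sum = 340 mod 256 = 84 → bf 54.
Outer hash (recomputed tag): even-index sum = 355 mod 256 = 99; odd-index sum = 415 mod 256 = 159 → 63 9f.
Recomputed tag = 639f; claimed = 639f → match.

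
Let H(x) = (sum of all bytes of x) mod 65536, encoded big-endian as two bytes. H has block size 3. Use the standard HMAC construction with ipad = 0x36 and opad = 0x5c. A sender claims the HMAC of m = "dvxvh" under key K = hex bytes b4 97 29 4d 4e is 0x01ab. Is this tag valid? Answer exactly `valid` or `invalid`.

invalid

Key hex bytes b4 97 29 4d 4e is 5 bytes > B = 3, so hash it first: H(key) = 02 0f, then zero-pad to 3 bytes: K' = 02 0f 00.
K' ⊕ ipad = 34 39 36; K' ⊕ opad = 5e 53 5c.
Inner hash: sum = 52+57+54+100+118+120+118+104 = 723 → 02 d3.
Outer hash (recomputed tag): sum = 94+83+92+2+211 = 482 → 01 e2.
Recomputed tag = 01e2; claimed = 01ab → mismatch.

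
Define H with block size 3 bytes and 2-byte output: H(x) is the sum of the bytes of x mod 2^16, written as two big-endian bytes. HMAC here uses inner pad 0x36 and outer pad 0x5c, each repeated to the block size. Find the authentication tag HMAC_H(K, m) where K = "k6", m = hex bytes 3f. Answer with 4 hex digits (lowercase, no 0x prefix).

Key "k6" = 6b 36 is 2 bytes ≤ B = 3; zero-pad to 3 bytes: K' = 6b 36 00.
K' ⊕ ipad = 5d 00 36.  K' ⊕ opad = 37 6a 5c.
Inner input = (K'⊕ipad) ∥ m = 5d 00 36 ∥ 3f.
Inner hash: sum = 93+0+54+63 = 210 → 00 d2.
Outer input = (K'⊕opad) ∥ inner = 37 6a 5c ∥ 00 d2.
Outer hash (tag): sum = 55+106+92+0+210 = 463 → 01 cf.

01cf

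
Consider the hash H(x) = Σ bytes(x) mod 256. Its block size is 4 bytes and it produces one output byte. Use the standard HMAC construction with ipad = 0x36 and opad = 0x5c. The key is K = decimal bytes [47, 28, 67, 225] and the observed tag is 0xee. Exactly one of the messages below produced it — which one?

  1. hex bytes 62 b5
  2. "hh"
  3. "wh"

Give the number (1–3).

2

Key decimal bytes [47, 28, 67, 225] = 2f 1c 43 e1 is exactly B = 4 bytes: K' = 2f 1c 43 e1.
K' ⊕ ipad = 19 2a 75 d7; K' ⊕ opad = 73 40 1f bd.
m1: inner = H(19 2a 75 d7 62 b5) = a6; tag = H(73 40 1f bd a6) = 35
m2: inner = H(19 2a 75 d7 68 68) = 5f; tag = H(73 40 1f bd 5f) = ee ← matches
m3: inner = H(19 2a 75 d7 77 68) = 6e; tag = H(73 40 1f bd 6e) = fd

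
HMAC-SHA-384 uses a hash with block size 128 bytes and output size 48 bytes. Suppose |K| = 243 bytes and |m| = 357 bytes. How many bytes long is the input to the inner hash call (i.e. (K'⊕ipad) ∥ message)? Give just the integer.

485

Key is 243 > 128 bytes, so it is hashed to 48 bytes then zero-padded to 128: |K'| = 128.
Inner input = (K'⊕ipad) ∥ m → 128 + 357 = 485 bytes.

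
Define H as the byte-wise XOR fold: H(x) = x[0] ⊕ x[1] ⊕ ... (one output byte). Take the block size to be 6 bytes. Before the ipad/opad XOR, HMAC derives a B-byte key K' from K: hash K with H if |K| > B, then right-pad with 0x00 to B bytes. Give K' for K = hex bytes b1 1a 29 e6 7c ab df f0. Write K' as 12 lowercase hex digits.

|K| = 8 > B = 6, so first hash the key.
H(K): XOR b1⊕1a⊕29⊕e6⊕7c⊕ab⊕df⊕f0 = 9c.
Zero-pad H(K) = 9c to 6 bytes: K' = 9c 00 00 00 00 00.

9c0000000000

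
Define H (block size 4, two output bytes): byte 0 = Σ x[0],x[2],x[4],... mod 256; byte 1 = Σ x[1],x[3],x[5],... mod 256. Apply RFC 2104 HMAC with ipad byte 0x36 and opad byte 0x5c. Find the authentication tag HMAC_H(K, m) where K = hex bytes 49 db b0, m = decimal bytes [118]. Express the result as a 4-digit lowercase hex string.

7c06

Key hex bytes 49 db b0 is 3 bytes ≤ B = 4; zero-pad to 4 bytes: K' = 49 db b0 00.
K' ⊕ ipad = 7f ed 86 36.  K' ⊕ opad = 15 87 ec 5c.
Inner input = (K'⊕ipad) ∥ m = 7f ed 86 36 ∥ 76.
Inner hash: even-index sum = 379 mod 256 = 123; odd-index sum = 291 mod 256 = 35 → 7b 23.
Outer input = (K'⊕opad) ∥ inner = 15 87 ec 5c ∥ 7b 23.
Outer hash (tag): even-index sum = 380 mod 256 = 124; odd-index sum = 262 mod 256 = 6 → 7c 06.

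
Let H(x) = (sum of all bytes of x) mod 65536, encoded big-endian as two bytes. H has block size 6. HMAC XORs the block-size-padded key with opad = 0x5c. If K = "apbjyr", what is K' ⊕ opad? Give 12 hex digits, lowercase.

3d2c3e36252e

Key "apbjyr" = 61 70 62 6a 79 72 is exactly B = 6 bytes: K' = 61 70 62 6a 79 72.
XOR each byte with 0x5c: 61⊕5c=3d, 70⊕5c=2c, 62⊕5c=3e, 6a⊕5c=36, 79⊕5c=25, 72⊕5c=2e.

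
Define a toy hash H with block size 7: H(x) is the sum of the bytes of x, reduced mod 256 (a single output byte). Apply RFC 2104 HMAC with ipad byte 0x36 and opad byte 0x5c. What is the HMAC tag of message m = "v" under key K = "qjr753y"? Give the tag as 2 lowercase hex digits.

Key "qjr753y" = 71 6a 72 37 35 33 79 is exactly B = 7 bytes: K' = 71 6a 72 37 35 33 79.
K' ⊕ ipad = 47 5c 44 01 03 05 4f.  K' ⊕ opad = 2d 36 2e 6b 69 6f 25.
Inner input = (K'⊕ipad) ∥ m = 47 5c 44 01 03 05 4f ∥ 76.
Inner hash: sum = 71+92+68+1+3+5+79+118 = 437; mod 256 = 181 → b5.
Outer input = (K'⊕opad) ∥ inner = 2d 36 2e 6b 69 6f 25 ∥ b5.
Outer hash (tag): sum = 45+54+46+107+105+111+37+181 = 686; mod 256 = 174 → ae.

ae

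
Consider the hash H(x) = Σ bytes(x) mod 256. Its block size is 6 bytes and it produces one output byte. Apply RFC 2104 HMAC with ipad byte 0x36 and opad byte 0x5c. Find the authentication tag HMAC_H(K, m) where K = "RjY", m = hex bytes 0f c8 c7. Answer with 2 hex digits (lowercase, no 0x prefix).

Key "RjY" = 52 6a 59 is 3 bytes ≤ B = 6; zero-pad to 6 bytes: K' = 52 6a 59 00 00 00.
K' ⊕ ipad = 64 5c 6f 36 36 36.  K' ⊕ opad = 0e 36 05 5c 5c 5c.
Inner input = (K'⊕ipad) ∥ m = 64 5c 6f 36 36 36 ∥ 0f c8 c7.
Inner hash: sum = 100+92+111+54+54+54+15+200+199 = 879; mod 256 = 111 → 6f.
Outer input = (K'⊕opad) ∥ inner = 0e 36 05 5c 5c 5c ∥ 6f.
Outer hash (tag): sum = 14+54+5+92+92+92+111 = 460; mod 256 = 204 → cc.

cc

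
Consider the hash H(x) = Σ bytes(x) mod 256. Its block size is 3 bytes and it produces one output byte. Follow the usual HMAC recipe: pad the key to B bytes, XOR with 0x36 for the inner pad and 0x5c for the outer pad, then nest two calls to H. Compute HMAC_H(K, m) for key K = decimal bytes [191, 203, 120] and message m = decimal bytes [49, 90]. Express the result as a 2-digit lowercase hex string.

Key decimal bytes [191, 203, 120] = bf cb 78 is exactly B = 3 bytes: K' = bf cb 78.
K' ⊕ ipad = 89 fd 4e.  K' ⊕ opad = e3 97 24.
Inner input = (K'⊕ipad) ∥ m = 89 fd 4e ∥ 31 5a.
Inner hash: sum = 137+253+78+49+90 = 607; mod 256 = 95 → 5f.
Outer input = (K'⊕opad) ∥ inner = e3 97 24 ∥ 5f.
Outer hash (tag): sum = 227+151+36+95 = 509; mod 256 = 253 → fd.

fd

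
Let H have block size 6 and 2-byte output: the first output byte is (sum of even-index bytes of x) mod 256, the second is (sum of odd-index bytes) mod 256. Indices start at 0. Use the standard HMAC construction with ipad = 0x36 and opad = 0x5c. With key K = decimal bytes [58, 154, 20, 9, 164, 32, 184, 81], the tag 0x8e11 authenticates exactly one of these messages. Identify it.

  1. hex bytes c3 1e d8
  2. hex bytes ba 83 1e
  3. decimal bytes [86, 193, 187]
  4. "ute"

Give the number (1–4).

Key decimal bytes [58, 154, 20, 9, 164, 32, 184, 81] = 3a 9a 14 09 a4 20 b8 51 is 8 bytes > B = 6, so hash it first: H(key) = aa 14, then zero-pad to 6 bytes: K' = aa 14 00 00 00 00.
K' ⊕ ipad = 9c 22 36 36 36 36; K' ⊕ opad = f6 48 5c 5c 5c 5c.
m1: inner = H(9c 22 36 36 36 36 c3 1e d8) = a3 ac; tag = H(f6 48 5c 5c 5c 5c a3 ac) = 51ac
m2: inner = H(9c 22 36 36 36 36 ba 83 1e) = e0 11; tag = H(f6 48 5c 5c 5c 5c e0 11) = 8e11 ← matches
m3: inner = H(9c 22 36 36 36 36 56 c1 bb) = 19 4f; tag = H(f6 48 5c 5c 5c 5c 19 4f) = c74f
m4: inner = H(9c 22 36 36 36 36 75 74 65) = e2 02; tag = H(f6 48 5c 5c 5c 5c e2 02) = 9002

2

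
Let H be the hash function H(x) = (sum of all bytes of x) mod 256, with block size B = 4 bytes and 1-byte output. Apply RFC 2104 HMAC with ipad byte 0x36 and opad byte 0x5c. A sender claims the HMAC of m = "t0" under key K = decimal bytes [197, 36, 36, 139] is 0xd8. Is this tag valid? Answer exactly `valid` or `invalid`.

Key decimal bytes [197, 36, 36, 139] = c5 24 24 8b is exactly B = 4 bytes: K' = c5 24 24 8b.
K' ⊕ ipad = f3 12 12 bd; K' ⊕ opad = 99 78 78 d7.
Inner hash: sum = 243+18+18+189+116+48 = 632; mod 256 = 120 → 78.
Outer hash (recomputed tag): sum = 153+120+120+215+120 = 728; mod 256 = 216 → d8.
Recomputed tag = d8; claimed = d8 → match.

valid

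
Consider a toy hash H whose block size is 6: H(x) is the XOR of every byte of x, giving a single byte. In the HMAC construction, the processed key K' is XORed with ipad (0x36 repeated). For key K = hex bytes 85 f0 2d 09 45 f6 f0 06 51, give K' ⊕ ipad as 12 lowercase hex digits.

Key hex bytes 85 f0 2d 09 45 f6 f0 06 51 is 9 bytes > B = 6, so hash it first: H(key) = 45, then zero-pad to 6 bytes: K' = 45 00 00 00 00 00.
XOR each byte with 0x36: 45⊕36=73, 00⊕36=36, 00⊕36=36, 00⊕36=36, 00⊕36=36, 00⊕36=36.

733636363636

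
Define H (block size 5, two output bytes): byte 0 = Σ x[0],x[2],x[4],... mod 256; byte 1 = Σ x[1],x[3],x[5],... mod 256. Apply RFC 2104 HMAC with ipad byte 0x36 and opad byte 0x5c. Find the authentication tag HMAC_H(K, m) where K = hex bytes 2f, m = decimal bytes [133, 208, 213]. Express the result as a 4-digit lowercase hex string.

Key hex bytes 2f is 1 byte ≤ B = 5; zero-pad to 5 bytes: K' = 2f 00 00 00 00.
K' ⊕ ipad = 19 36 36 36 36.  K' ⊕ opad = 73 5c 5c 5c 5c.
Inner input = (K'⊕ipad) ∥ m = 19 36 36 36 36 ∥ 85 d0 d5.
Inner hash: even-index sum = 341 mod 256 = 85; odd-index sum = 454 mod 256 = 198 → 55 c6.
Outer input = (K'⊕opad) ∥ inner = 73 5c 5c 5c 5c ∥ 55 c6.
Outer hash (tag): even-index sum = 497 mod 256 = 241; odd-index sum = 269 mod 256 = 13 → f1 0d.

f10d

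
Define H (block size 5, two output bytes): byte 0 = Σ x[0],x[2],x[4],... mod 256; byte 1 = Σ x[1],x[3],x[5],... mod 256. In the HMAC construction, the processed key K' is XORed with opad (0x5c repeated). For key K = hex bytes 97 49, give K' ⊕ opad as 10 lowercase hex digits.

cb155c5c5c

Key hex bytes 97 49 is 2 bytes ≤ B = 5; zero-pad to 5 bytes: K' = 97 49 00 00 00.
XOR each byte with 0x5c: 97⊕5c=cb, 49⊕5c=15, 00⊕5c=5c, 00⊕5c=5c, 00⊕5c=5c.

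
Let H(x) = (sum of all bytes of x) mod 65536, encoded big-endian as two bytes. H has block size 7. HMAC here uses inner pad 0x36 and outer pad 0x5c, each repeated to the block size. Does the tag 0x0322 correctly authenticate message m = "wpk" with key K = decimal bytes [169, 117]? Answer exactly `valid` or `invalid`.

invalid

Key decimal bytes [169, 117] = a9 75 is 2 bytes ≤ B = 7; zero-pad to 7 bytes: K' = a9 75 00 00 00 00 00.
K' ⊕ ipad = 9f 43 36 36 36 36 36; K' ⊕ opad = f5 29 5c 5c 5c 5c 5c.
Inner hash: sum = 159+67+54+54+54+54+54+119+112+107 = 834 → 03 42.
Outer hash (recomputed tag): sum = 245+41+92+92+92+92+92+3+66 = 815 → 03 2f.
Recomputed tag = 032f; claimed = 0322 → mismatch.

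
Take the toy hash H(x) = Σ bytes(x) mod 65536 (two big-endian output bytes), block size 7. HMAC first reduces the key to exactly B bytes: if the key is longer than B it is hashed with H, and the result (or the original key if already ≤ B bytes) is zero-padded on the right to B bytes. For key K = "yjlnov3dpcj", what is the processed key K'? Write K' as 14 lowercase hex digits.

04760000000000

|K| = 11 > B = 7, so first hash the key.
H(K): sum = 121+106+108+110+111+118+51+100+112+99+106 = 1142 → 04 76.
Zero-pad H(K) = 04 76 to 7 bytes: K' = 04 76 00 00 00 00 00.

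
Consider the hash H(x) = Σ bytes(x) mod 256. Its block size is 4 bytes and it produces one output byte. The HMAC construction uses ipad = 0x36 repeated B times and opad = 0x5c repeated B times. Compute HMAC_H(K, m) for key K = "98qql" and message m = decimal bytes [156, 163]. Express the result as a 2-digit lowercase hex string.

61

Key "98qql" = 39 38 71 71 6c is 5 bytes > B = 4, so hash it first: H(key) = bf, then zero-pad to 4 bytes: K' = bf 00 00 00.
K' ⊕ ipad = 89 36 36 36.  K' ⊕ opad = e3 5c 5c 5c.
Inner input = (K'⊕ipad) ∥ m = 89 36 36 36 ∥ 9c a3.
Inner hash: sum = 137+54+54+54+156+163 = 618; mod 256 = 106 → 6a.
Outer input = (K'⊕opad) ∥ inner = e3 5c 5c 5c ∥ 6a.
Outer hash (tag): sum = 227+92+92+92+106 = 609; mod 256 = 97 → 61.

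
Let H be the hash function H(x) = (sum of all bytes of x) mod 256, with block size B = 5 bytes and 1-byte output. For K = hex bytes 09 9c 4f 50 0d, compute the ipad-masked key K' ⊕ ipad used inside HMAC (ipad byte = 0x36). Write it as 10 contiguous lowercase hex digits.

3faa79663b

Key hex bytes 09 9c 4f 50 0d is exactly B = 5 bytes: K' = 09 9c 4f 50 0d.
XOR each byte with 0x36: 09⊕36=3f, 9c⊕36=aa, 4f⊕36=79, 50⊕36=66, 0d⊕36=3b.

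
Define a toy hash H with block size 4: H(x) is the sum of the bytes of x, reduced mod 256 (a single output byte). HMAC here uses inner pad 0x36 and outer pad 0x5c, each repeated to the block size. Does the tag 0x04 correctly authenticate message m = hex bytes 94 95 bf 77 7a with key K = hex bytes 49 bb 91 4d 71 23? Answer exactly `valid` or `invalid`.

invalid

Key hex bytes 49 bb 91 4d 71 23 is 6 bytes > B = 4, so hash it first: H(key) = 76, then zero-pad to 4 bytes: K' = 76 00 00 00.
K' ⊕ ipad = 40 36 36 36; K' ⊕ opad = 2a 5c 5c 5c.
Inner hash: sum = 64+54+54+54+148+149+191+119+122 = 955; mod 256 = 187 → bb.
Outer hash (recomputed tag): sum = 42+92+92+92+187 = 505; mod 256 = 249 → f9.
Recomputed tag = f9; claimed = 04 → mismatch.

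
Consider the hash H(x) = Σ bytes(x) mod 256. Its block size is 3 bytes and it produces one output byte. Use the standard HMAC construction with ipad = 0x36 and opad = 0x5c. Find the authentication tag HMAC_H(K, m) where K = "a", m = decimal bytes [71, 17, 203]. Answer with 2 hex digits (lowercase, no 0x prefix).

Key "a" = 61 is 1 byte ≤ B = 3; zero-pad to 3 bytes: K' = 61 00 00.
K' ⊕ ipad = 57 36 36.  K' ⊕ opad = 3d 5c 5c.
Inner input = (K'⊕ipad) ∥ m = 57 36 36 ∥ 47 11 cb.
Inner hash: sum = 87+54+54+71+17+203 = 486; mod 256 = 230 → e6.
Outer input = (K'⊕opad) ∥ inner = 3d 5c 5c ∥ e6.
Outer hash (tag): sum = 61+92+92+230 = 475; mod 256 = 219 → db.

db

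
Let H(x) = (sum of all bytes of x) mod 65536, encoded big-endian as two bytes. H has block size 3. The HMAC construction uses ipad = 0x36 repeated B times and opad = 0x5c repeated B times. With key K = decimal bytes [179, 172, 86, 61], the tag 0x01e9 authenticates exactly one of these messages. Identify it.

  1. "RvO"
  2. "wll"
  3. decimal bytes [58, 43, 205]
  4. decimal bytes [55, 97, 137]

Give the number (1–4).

Key decimal bytes [179, 172, 86, 61] = b3 ac 56 3d is 4 bytes > B = 3, so hash it first: H(key) = 01 f2, then zero-pad to 3 bytes: K' = 01 f2 00.
K' ⊕ ipad = 37 c4 36; K' ⊕ opad = 5d ae 5c.
m1: inner = H(37 c4 36 52 76 4f) = 02 48; tag = H(5d ae 5c 02 48) = 01b1
m2: inner = H(37 c4 36 77 6c 6c) = 02 80; tag = H(5d ae 5c 02 80) = 01e9 ← matches
m3: inner = H(37 c4 36 3a 2b cd) = 02 63; tag = H(5d ae 5c 02 63) = 01cc
m4: inner = H(37 c4 36 37 61 89) = 02 52; tag = H(5d ae 5c 02 52) = 01bb

2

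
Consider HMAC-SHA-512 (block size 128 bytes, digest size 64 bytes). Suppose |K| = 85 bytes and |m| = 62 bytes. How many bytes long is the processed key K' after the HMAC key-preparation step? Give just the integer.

128

Key is 85 ≤ 128 bytes, zero-padded: |K'| = 128.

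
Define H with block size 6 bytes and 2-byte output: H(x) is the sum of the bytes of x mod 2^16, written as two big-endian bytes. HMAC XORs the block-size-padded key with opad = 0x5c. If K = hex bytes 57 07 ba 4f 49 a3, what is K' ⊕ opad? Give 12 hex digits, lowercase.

0b5be61315ff

Key hex bytes 57 07 ba 4f 49 a3 is exactly B = 6 bytes: K' = 57 07 ba 4f 49 a3.
XOR each byte with 0x5c: 57⊕5c=0b, 07⊕5c=5b, ba⊕5c=e6, 4f⊕5c=13, 49⊕5c=15, a3⊕5c=ff.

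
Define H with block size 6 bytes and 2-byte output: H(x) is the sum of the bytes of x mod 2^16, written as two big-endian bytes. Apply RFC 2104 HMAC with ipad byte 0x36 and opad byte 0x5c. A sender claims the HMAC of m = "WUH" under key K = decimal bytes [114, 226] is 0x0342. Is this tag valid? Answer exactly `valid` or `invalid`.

valid

Key decimal bytes [114, 226] = 72 e2 is 2 bytes ≤ B = 6; zero-pad to 6 bytes: K' = 72 e2 00 00 00 00.
K' ⊕ ipad = 44 d4 36 36 36 36; K' ⊕ opad = 2e be 5c 5c 5c 5c.
Inner hash: sum = 68+212+54+54+54+54+87+85+72 = 740 → 02 e4.
Outer hash (recomputed tag): sum = 46+190+92+92+92+92+2+228 = 834 → 03 42.
Recomputed tag = 0342; claimed = 0342 → match.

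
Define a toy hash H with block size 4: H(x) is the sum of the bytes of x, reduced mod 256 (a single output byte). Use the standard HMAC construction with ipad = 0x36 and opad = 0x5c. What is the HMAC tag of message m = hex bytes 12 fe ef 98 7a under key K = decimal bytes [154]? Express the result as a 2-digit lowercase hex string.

39

Key decimal bytes [154] = 9a is 1 byte ≤ B = 4; zero-pad to 4 bytes: K' = 9a 00 00 00.
K' ⊕ ipad = ac 36 36 36.  K' ⊕ opad = c6 5c 5c 5c.
Inner input = (K'⊕ipad) ∥ m = ac 36 36 36 ∥ 12 fe ef 98 7a.
Inner hash: sum = 172+54+54+54+18+254+239+152+122 = 1119; mod 256 = 95 → 5f.
Outer input = (K'⊕opad) ∥ inner = c6 5c 5c 5c ∥ 5f.
Outer hash (tag): sum = 198+92+92+92+95 = 569; mod 256 = 57 → 39.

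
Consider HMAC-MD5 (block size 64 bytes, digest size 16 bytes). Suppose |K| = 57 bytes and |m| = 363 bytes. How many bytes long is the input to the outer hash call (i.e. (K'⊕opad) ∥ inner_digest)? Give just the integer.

Key is 57 ≤ 64 bytes, zero-padded: |K'| = 64.
Outer input = (K'⊕opad) ∥ H(inner) → 64 + 16 = 80 bytes.

80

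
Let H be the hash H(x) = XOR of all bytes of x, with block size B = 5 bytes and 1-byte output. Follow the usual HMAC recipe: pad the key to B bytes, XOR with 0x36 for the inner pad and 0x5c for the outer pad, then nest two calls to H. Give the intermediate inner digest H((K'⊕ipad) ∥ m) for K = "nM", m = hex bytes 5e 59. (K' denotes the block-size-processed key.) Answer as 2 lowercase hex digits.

12

Key "nM" = 6e 4d is 2 bytes ≤ B = 5; zero-pad to 5 bytes: K' = 6e 4d 00 00 00.
K' ⊕ ipad = 58 7b 36 36 36.
Inner input = 58 7b 36 36 36 ∥ 5e 59.
Inner hash: XOR 58⊕7b⊕36⊕36⊕36⊕5e⊕59 = 12.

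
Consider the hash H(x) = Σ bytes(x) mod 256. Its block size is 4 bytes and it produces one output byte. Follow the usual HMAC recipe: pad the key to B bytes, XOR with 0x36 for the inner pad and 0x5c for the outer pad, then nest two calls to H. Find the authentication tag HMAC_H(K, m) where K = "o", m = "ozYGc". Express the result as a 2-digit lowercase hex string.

Key "o" = 6f is 1 byte ≤ B = 4; zero-pad to 4 bytes: K' = 6f 00 00 00.
K' ⊕ ipad = 59 36 36 36.  K' ⊕ opad = 33 5c 5c 5c.
Inner input = (K'⊕ipad) ∥ m = 59 36 36 36 ∥ 6f 7a 59 47 63.
Inner hash: sum = 89+54+54+54+111+122+89+71+99 = 743; mod 256 = 231 → e7.
Outer input = (K'⊕opad) ∥ inner = 33 5c 5c 5c ∥ e7.
Outer hash (tag): sum = 51+92+92+92+231 = 558; mod 256 = 46 → 2e.

2e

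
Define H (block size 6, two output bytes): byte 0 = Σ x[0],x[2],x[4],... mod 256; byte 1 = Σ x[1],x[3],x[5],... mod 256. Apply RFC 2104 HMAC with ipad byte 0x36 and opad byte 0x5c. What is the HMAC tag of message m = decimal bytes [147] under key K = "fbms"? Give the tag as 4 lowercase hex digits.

3b98

Key "fbms" = 66 62 6d 73 is 4 bytes ≤ B = 6; zero-pad to 6 bytes: K' = 66 62 6d 73 00 00.
K' ⊕ ipad = 50 54 5b 45 36 36.  K' ⊕ opad = 3a 3e 31 2f 5c 5c.
Inner input = (K'⊕ipad) ∥ m = 50 54 5b 45 36 36 ∥ 93.
Inner hash: even-index sum = 372 mod 256 = 116; odd-index sum = 207 mod 256 = 207 → 74 cf.
Outer input = (K'⊕opad) ∥ inner = 3a 3e 31 2f 5c 5c ∥ 74 cf.
Outer hash (tag): even-index sum = 315 mod 256 = 59; odd-index sum = 408 mod 256 = 152 → 3b 98.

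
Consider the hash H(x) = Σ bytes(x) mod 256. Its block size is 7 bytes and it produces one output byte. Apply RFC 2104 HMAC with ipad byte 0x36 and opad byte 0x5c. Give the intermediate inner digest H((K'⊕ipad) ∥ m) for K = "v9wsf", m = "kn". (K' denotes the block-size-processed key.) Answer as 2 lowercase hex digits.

6a

Key "v9wsf" = 76 39 77 73 66 is 5 bytes ≤ B = 7; zero-pad to 7 bytes: K' = 76 39 77 73 66 00 00.
K' ⊕ ipad = 40 0f 41 45 50 36 36.
Inner input = 40 0f 41 45 50 36 36 ∥ 6b 6e.
Inner hash: sum = 64+15+65+69+80+54+54+107+110 = 618; mod 256 = 106 → 6a.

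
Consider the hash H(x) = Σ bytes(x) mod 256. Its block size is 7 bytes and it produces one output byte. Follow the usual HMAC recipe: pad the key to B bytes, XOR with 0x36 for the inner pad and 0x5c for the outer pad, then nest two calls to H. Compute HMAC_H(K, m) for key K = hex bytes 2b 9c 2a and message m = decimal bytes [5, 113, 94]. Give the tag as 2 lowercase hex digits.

ac

Key hex bytes 2b 9c 2a is 3 bytes ≤ B = 7; zero-pad to 7 bytes: K' = 2b 9c 2a 00 00 00 00.
K' ⊕ ipad = 1d aa 1c 36 36 36 36.  K' ⊕ opad = 77 c0 76 5c 5c 5c 5c.
Inner input = (K'⊕ipad) ∥ m = 1d aa 1c 36 36 36 36 ∥ 05 71 5e.
Inner hash: sum = 29+170+28+54+54+54+54+5+113+94 = 655; mod 256 = 143 → 8f.
Outer input = (K'⊕opad) ∥ inner = 77 c0 76 5c 5c 5c 5c ∥ 8f.
Outer hash (tag): sum = 119+192+118+92+92+92+92+143 = 940; mod 256 = 172 → ac.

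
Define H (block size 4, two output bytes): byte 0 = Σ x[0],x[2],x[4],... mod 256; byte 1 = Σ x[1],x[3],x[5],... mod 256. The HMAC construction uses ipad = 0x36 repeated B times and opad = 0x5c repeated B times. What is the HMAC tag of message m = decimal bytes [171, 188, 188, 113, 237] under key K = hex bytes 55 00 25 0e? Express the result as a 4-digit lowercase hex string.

4c49

Key hex bytes 55 00 25 0e is exactly B = 4 bytes: K' = 55 00 25 0e.
K' ⊕ ipad = 63 36 13 38.  K' ⊕ opad = 09 5c 79 52.
Inner input = (K'⊕ipad) ∥ m = 63 36 13 38 ∥ ab bc bc 71 ed.
Inner hash: even-index sum = 714 mod 256 = 202; odd-index sum = 411 mod 256 = 155 → ca 9b.
Outer input = (K'⊕opad) ∥ inner = 09 5c 79 52 ∥ ca 9b.
Outer hash (tag): even-index sum = 332 mod 256 = 76; odd-index sum = 329 mod 256 = 73 → 4c 49.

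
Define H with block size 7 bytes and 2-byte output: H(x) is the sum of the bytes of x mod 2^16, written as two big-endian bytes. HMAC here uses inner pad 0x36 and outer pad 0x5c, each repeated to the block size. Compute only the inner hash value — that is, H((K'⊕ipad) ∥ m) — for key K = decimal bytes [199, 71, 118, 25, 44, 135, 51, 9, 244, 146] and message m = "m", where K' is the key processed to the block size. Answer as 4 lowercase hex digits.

01d1

Key decimal bytes [199, 71, 118, 25, 44, 135, 51, 9, 244, 146] = c7 47 76 19 2c 87 33 09 f4 92 is 10 bytes > B = 7, so hash it first: H(key) = 04 12, then zero-pad to 7 bytes: K' = 04 12 00 00 00 00 00.
K' ⊕ ipad = 32 24 36 36 36 36 36.
Inner input = 32 24 36 36 36 36 36 ∥ 6d.
Inner hash: sum = 50+36+54+54+54+54+54+109 = 465 → 01 d1.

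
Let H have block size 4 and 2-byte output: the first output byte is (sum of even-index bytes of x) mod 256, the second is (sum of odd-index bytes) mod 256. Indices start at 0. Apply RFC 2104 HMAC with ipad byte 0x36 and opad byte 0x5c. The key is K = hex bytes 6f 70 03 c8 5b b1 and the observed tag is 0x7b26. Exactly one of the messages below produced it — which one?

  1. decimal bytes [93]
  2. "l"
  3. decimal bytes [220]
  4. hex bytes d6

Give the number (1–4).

Key hex bytes 6f 70 03 c8 5b b1 is 6 bytes > B = 4, so hash it first: H(key) = cd e9, then zero-pad to 4 bytes: K' = cd e9 00 00.
K' ⊕ ipad = fb df 36 36; K' ⊕ opad = 91 b5 5c 5c.
m1: inner = H(fb df 36 36 5d) = 8e 15; tag = H(91 b5 5c 5c 8e 15) = 7b26 ← matches
m2: inner = H(fb df 36 36 6c) = 9d 15; tag = H(91 b5 5c 5c 9d 15) = 8a26
m3: inner = H(fb df 36 36 dc) = 0d 15; tag = H(91 b5 5c 5c 0d 15) = fa26
m4: inner = H(fb df 36 36 d6) = 07 15; tag = H(91 b5 5c 5c 07 15) = f426

1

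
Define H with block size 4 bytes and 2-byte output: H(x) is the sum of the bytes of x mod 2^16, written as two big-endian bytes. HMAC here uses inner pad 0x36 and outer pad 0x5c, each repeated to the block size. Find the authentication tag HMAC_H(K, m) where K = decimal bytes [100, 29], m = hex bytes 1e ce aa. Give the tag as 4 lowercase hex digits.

Key decimal bytes [100, 29] = 64 1d is 2 bytes ≤ B = 4; zero-pad to 4 bytes: K' = 64 1d 00 00.
K' ⊕ ipad = 52 2b 36 36.  K' ⊕ opad = 38 41 5c 5c.
Inner input = (K'⊕ipad) ∥ m = 52 2b 36 36 ∥ 1e ce aa.
Inner hash: sum = 82+43+54+54+30+206+170 = 639 → 02 7f.
Outer input = (K'⊕opad) ∥ inner = 38 41 5c 5c ∥ 02 7f.
Outer hash (tag): sum = 56+65+92+92+2+127 = 434 → 01 b2.

01b2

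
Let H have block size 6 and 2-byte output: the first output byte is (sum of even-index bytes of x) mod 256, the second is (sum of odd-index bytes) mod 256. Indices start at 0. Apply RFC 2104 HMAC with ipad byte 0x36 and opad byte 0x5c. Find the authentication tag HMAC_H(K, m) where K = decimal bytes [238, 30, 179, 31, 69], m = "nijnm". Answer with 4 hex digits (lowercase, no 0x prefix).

Key decimal bytes [238, 30, 179, 31, 69] = ee 1e b3 1f 45 is 5 bytes ≤ B = 6; zero-pad to 6 bytes: K' = ee 1e b3 1f 45 00.
K' ⊕ ipad = d8 28 85 29 73 36.  K' ⊕ opad = b2 42 ef 43 19 5c.
Inner input = (K'⊕ipad) ∥ m = d8 28 85 29 73 36 ∥ 6e 69 6a 6e 6d.
Inner hash: even-index sum = 789 mod 256 = 21; odd-index sum = 350 mod 256 = 94 → 15 5e.
Outer input = (K'⊕opad) ∥ inner = b2 42 ef 43 19 5c ∥ 15 5e.
Outer hash (tag): even-index sum = 463 mod 256 = 207; odd-index sum = 319 mod 256 = 63 → cf 3f.

cf3f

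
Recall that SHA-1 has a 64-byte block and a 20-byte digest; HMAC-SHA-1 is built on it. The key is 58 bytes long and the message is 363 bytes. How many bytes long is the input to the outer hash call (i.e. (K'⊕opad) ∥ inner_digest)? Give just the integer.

Key is 58 ≤ 64 bytes, zero-padded: |K'| = 64.
Outer input = (K'⊕opad) ∥ H(inner) → 64 + 20 = 84 bytes.

84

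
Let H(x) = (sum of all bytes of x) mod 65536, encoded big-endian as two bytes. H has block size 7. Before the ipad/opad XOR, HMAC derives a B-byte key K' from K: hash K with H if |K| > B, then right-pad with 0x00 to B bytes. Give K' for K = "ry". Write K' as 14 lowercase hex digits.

72790000000000

Key "ry" = 72 79 is 2 bytes ≤ B = 7; zero-pad to 7 bytes: K' = 72 79 00 00 00 00 00.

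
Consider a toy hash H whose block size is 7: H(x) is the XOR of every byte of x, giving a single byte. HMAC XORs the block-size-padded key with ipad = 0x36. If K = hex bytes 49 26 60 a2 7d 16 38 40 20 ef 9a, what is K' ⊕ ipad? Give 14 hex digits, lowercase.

dd363636363636

Key hex bytes 49 26 60 a2 7d 16 38 40 20 ef 9a is 11 bytes > B = 7, so hash it first: H(key) = eb, then zero-pad to 7 bytes: K' = eb 00 00 00 00 00 00.
XOR each byte with 0x36: eb⊕36=dd, 00⊕36=36, 00⊕36=36, 00⊕36=36, 00⊕36=36, 00⊕36=36, 00⊕36=36.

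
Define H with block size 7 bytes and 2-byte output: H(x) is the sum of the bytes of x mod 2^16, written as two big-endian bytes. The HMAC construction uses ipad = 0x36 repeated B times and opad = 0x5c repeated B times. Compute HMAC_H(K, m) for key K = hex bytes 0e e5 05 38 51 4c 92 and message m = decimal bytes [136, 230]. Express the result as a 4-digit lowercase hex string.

02f6

Key hex bytes 0e e5 05 38 51 4c 92 is exactly B = 7 bytes: K' = 0e e5 05 38 51 4c 92.
K' ⊕ ipad = 38 d3 33 0e 67 7a a4.  K' ⊕ opad = 52 b9 59 64 0d 10 ce.
Inner input = (K'⊕ipad) ∥ m = 38 d3 33 0e 67 7a a4 ∥ 88 e6.
Inner hash: sum = 56+211+51+14+103+122+164+136+230 = 1087 → 04 3f.
Outer input = (K'⊕opad) ∥ inner = 52 b9 59 64 0d 10 ce ∥ 04 3f.
Outer hash (tag): sum = 82+185+89+100+13+16+206+4+63 = 758 → 02 f6.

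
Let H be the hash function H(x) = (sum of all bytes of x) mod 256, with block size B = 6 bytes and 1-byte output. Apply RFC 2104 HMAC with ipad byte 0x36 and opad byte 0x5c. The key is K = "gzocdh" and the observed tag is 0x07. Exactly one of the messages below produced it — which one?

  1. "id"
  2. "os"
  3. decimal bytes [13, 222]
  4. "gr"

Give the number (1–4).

Key "gzocdh" = 67 7a 6f 63 64 68 is exactly B = 6 bytes: K' = 67 7a 6f 63 64 68.
K' ⊕ ipad = 51 4c 59 55 52 5e; K' ⊕ opad = 3b 26 33 3f 38 34.
m1: inner = H(51 4c 59 55 52 5e 69 64) = c8; tag = H(3b 26 33 3f 38 34 c8) = 07 ← matches
m2: inner = H(51 4c 59 55 52 5e 6f 73) = dd; tag = H(3b 26 33 3f 38 34 dd) = 1c
m3: inner = H(51 4c 59 55 52 5e 0d de) = e6; tag = H(3b 26 33 3f 38 34 e6) = 25
m4: inner = H(51 4c 59 55 52 5e 67 72) = d4; tag = H(3b 26 33 3f 38 34 d4) = 13

1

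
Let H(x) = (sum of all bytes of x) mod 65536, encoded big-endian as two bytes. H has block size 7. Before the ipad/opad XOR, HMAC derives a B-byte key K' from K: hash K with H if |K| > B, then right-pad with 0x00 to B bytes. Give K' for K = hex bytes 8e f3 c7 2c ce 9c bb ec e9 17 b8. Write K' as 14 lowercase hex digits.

073d0000000000

|K| = 11 > B = 7, so first hash the key.
H(K): sum = 142+243+199+44+206+156+187+236+233+23+184 = 1853 → 07 3d.
Zero-pad H(K) = 07 3d to 7 bytes: K' = 07 3d 00 00 00 00 00.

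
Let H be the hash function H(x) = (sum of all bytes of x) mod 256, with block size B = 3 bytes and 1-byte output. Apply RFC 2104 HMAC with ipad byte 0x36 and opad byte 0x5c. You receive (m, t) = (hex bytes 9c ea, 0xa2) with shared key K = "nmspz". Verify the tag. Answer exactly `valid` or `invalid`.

Key "nmspz" = 6e 6d 73 70 7a is 5 bytes > B = 3, so hash it first: H(key) = 38, then zero-pad to 3 bytes: K' = 38 00 00.
K' ⊕ ipad = 0e 36 36; K' ⊕ opad = 64 5c 5c.
Inner hash: sum = 14+54+54+156+234 = 512; mod 256 = 0 → 00.
Outer hash (recomputed tag): sum = 100+92+92+0 = 284; mod 256 = 28 → 1c.
Recomputed tag = 1c; claimed = a2 → mismatch.

invalid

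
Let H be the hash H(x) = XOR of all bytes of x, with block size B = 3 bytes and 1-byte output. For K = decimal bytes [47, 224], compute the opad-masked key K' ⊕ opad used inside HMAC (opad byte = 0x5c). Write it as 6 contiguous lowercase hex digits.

Key decimal bytes [47, 224] = 2f e0 is 2 bytes ≤ B = 3; zero-pad to 3 bytes: K' = 2f e0 00.
XOR each byte with 0x5c: 2f⊕5c=73, e0⊕5c=bc, 00⊕5c=5c.

73bc5c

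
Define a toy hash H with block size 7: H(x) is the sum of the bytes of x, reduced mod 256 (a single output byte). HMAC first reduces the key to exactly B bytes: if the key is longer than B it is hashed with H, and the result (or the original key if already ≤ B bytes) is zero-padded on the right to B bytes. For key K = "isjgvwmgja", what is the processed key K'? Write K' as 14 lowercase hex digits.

39000000000000

|K| = 10 > B = 7, so first hash the key.
H(K): sum = 105+115+106+103+118+119+109+103+106+97 = 1081; mod 256 = 57 → 39.
Zero-pad H(K) = 39 to 7 bytes: K' = 39 00 00 00 00 00 00.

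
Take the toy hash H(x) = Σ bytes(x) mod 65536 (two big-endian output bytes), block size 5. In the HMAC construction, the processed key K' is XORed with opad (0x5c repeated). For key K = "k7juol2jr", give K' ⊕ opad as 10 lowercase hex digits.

5f365c5c5c

Key "k7juol2jr" = 6b 37 6a 75 6f 6c 32 6a 72 is 9 bytes > B = 5, so hash it first: H(key) = 03 6a, then zero-pad to 5 bytes: K' = 03 6a 00 00 00.
XOR each byte with 0x5c: 03⊕5c=5f, 6a⊕5c=36, 00⊕5c=5c, 00⊕5c=5c, 00⊕5c=5c.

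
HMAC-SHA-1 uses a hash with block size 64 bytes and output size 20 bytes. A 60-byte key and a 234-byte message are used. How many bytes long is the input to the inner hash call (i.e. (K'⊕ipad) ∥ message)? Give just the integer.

Key is 60 ≤ 64 bytes, zero-padded: |K'| = 64.
Inner input = (K'⊕ipad) ∥ m → 64 + 234 = 298 bytes.

298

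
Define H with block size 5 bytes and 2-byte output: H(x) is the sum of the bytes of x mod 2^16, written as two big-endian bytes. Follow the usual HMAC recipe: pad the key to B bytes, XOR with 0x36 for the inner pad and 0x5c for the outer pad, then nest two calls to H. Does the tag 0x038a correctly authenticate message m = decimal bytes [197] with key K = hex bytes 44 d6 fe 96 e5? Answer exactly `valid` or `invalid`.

Key hex bytes 44 d6 fe 96 e5 is exactly B = 5 bytes: K' = 44 d6 fe 96 e5.
K' ⊕ ipad = 72 e0 c8 a0 d3; K' ⊕ opad = 18 8a a2 ca b9.
Inner hash: sum = 114+224+200+160+211+197 = 1106 → 04 52.
Outer hash (recomputed tag): sum = 24+138+162+202+185+4+82 = 797 → 03 1d.
Recomputed tag = 031d; claimed = 038a → mismatch.

invalid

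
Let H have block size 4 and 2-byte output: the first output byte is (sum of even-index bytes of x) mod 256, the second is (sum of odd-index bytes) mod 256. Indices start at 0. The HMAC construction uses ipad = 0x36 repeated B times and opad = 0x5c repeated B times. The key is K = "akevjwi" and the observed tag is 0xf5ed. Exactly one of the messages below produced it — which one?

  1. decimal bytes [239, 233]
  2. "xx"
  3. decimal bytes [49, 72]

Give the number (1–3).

1

Key "akevjwi" = 61 6b 65 76 6a 77 69 is 7 bytes > B = 4, so hash it first: H(key) = 99 58, then zero-pad to 4 bytes: K' = 99 58 00 00.
K' ⊕ ipad = af 6e 36 36; K' ⊕ opad = c5 04 5c 5c.
m1: inner = H(af 6e 36 36 ef e9) = d4 8d; tag = H(c5 04 5c 5c d4 8d) = f5ed ← matches
m2: inner = H(af 6e 36 36 78 78) = 5d 1c; tag = H(c5 04 5c 5c 5d 1c) = 7e7c
m3: inner = H(af 6e 36 36 31 48) = 16 ec; tag = H(c5 04 5c 5c 16 ec) = 374c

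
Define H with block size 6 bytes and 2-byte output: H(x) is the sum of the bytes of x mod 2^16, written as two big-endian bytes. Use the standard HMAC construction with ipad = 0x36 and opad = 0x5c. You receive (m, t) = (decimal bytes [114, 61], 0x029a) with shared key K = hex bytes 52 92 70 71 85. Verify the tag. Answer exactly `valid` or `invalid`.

Key hex bytes 52 92 70 71 85 is 5 bytes ≤ B = 6; zero-pad to 6 bytes: K' = 52 92 70 71 85 00.
K' ⊕ ipad = 64 a4 46 47 b3 36; K' ⊕ opad = 0e ce 2c 2d d9 5c.
Inner hash: sum = 100+164+70+71+179+54+114+61 = 813 → 03 2d.
Outer hash (recomputed tag): sum = 14+206+44+45+217+92+3+45 = 666 → 02 9a.
Recomputed tag = 029a; claimed = 029a → match.

valid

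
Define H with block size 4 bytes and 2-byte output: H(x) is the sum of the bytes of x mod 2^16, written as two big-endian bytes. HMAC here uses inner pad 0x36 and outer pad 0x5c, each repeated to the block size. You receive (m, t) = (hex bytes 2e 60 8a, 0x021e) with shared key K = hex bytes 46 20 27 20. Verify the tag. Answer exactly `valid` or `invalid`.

invalid

Key hex bytes 46 20 27 20 is exactly B = 4 bytes: K' = 46 20 27 20.
K' ⊕ ipad = 70 16 11 16; K' ⊕ opad = 1a 7c 7b 7c.
Inner hash: sum = 112+22+17+22+46+96+138 = 453 → 01 c5.
Outer hash (recomputed tag): sum = 26+124+123+124+1+197 = 595 → 02 53.
Recomputed tag = 0253; claimed = 021e → mismatch.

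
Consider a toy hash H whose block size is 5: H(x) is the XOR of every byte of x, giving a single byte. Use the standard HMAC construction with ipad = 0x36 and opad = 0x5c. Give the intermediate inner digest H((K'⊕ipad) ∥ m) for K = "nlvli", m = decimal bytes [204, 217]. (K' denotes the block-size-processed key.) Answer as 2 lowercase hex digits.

Key "nlvli" = 6e 6c 76 6c 69 is exactly B = 5 bytes: K' = 6e 6c 76 6c 69.
K' ⊕ ipad = 58 5a 40 5a 5f.
Inner input = 58 5a 40 5a 5f ∥ cc d9.
Inner hash: XOR 58⊕5a⊕40⊕5a⊕5f⊕cc⊕d9 = 52.

52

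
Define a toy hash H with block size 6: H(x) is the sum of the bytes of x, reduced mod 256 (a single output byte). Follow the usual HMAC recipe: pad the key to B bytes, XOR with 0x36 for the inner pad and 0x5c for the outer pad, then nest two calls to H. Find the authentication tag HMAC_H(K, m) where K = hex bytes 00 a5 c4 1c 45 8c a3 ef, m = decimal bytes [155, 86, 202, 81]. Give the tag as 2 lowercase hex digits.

78

Key hex bytes 00 a5 c4 1c 45 8c a3 ef is 8 bytes > B = 6, so hash it first: H(key) = e8, then zero-pad to 6 bytes: K' = e8 00 00 00 00 00.
K' ⊕ ipad = de 36 36 36 36 36.  K' ⊕ opad = b4 5c 5c 5c 5c 5c.
Inner input = (K'⊕ipad) ∥ m = de 36 36 36 36 36 ∥ 9b 56 ca 51.
Inner hash: sum = 222+54+54+54+54+54+155+86+202+81 = 1016; mod 256 = 248 → f8.
Outer input = (K'⊕opad) ∥ inner = b4 5c 5c 5c 5c 5c ∥ f8.
Outer hash (tag): sum = 180+92+92+92+92+92+248 = 888; mod 256 = 120 → 78.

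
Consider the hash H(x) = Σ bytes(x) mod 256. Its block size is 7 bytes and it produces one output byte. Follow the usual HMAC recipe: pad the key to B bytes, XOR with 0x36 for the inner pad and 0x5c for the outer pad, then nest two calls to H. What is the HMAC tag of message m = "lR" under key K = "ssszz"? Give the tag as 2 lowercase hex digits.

22

Key "ssszz" = 73 73 73 7a 7a is 5 bytes ≤ B = 7; zero-pad to 7 bytes: K' = 73 73 73 7a 7a 00 00.
K' ⊕ ipad = 45 45 45 4c 4c 36 36.  K' ⊕ opad = 2f 2f 2f 26 26 5c 5c.
Inner input = (K'⊕ipad) ∥ m = 45 45 45 4c 4c 36 36 ∥ 6c 52.
Inner hash: sum = 69+69+69+76+76+54+54+108+82 = 657; mod 256 = 145 → 91.
Outer input = (K'⊕opad) ∥ inner = 2f 2f 2f 26 26 5c 5c ∥ 91.
Outer hash (tag): sum = 47+47+47+38+38+92+92+145 = 546; mod 256 = 34 → 22.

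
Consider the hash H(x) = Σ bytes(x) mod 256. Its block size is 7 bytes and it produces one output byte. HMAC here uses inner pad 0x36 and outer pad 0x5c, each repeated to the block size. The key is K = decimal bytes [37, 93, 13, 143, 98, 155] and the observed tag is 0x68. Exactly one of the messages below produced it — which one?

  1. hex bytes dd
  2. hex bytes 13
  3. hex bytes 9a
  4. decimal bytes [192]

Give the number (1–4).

Key decimal bytes [37, 93, 13, 143, 98, 155] = 25 5d 0d 8f 62 9b is 6 bytes ≤ B = 7; zero-pad to 7 bytes: K' = 25 5d 0d 8f 62 9b 00.
K' ⊕ ipad = 13 6b 3b b9 54 ad 36; K' ⊕ opad = 79 01 51 d3 3e c7 5c.
m1: inner = H(13 6b 3b b9 54 ad 36 dd) = 86; tag = H(79 01 51 d3 3e c7 5c 86) = 85
m2: inner = H(13 6b 3b b9 54 ad 36 13) = bc; tag = H(79 01 51 d3 3e c7 5c bc) = bb
m3: inner = H(13 6b 3b b9 54 ad 36 9a) = 43; tag = H(79 01 51 d3 3e c7 5c 43) = 42
m4: inner = H(13 6b 3b b9 54 ad 36 c0) = 69; tag = H(79 01 51 d3 3e c7 5c 69) = 68 ← matches

4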